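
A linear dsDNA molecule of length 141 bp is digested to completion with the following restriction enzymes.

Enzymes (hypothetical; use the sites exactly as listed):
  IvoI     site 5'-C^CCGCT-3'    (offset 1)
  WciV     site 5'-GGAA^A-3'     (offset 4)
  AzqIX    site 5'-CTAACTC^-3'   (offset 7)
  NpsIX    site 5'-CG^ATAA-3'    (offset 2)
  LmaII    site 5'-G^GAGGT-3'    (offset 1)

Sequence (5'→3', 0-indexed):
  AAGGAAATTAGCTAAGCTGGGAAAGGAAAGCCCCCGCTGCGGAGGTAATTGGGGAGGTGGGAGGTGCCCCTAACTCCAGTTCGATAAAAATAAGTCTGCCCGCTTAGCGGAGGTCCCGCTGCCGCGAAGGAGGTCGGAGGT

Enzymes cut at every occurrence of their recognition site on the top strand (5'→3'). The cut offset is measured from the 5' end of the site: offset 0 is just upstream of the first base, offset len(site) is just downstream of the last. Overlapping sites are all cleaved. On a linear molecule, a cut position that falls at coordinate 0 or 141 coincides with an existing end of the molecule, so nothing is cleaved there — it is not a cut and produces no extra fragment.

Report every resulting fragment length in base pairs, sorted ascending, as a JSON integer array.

Site scan:
  IvoI CCCGCT/1: at [32, 98, 114] ⇒ [33, 99, 115]
  WciV GGAAA/4: at [2, 19, 24] ⇒ [6, 23, 28]
  AzqIX CTAACTC/7: at [69] ⇒ [76]
  NpsIX CGATAA/2: at [81] ⇒ [83]
  LmaII GGAGGT/1: at [40, 52, 59, 108, 128, 135] ⇒ [41, 53, 60, 109, 129, 136]

Pooled cuts: [6, 23, 28, 33, 41, 53, 60, 76, 83, 99, 109, 115, 129, 136]

Fragments:
  [0,6): 6 bp
  [6,23): 17 bp
  [23,28): 5 bp
  [28,33): 5 bp
  [33,41): 8 bp
  [41,53): 12 bp
  [53,60): 7 bp
  [60,76): 16 bp
  [76,83): 7 bp
  [83,99): 16 bp
  [99,109): 10 bp
  [109,115): 6 bp
  [115,129): 14 bp
  [129,136): 7 bp
  [136,141): 5 bp

[5,5,5,6,6,7,7,7,8,10,12,14,16,16,17]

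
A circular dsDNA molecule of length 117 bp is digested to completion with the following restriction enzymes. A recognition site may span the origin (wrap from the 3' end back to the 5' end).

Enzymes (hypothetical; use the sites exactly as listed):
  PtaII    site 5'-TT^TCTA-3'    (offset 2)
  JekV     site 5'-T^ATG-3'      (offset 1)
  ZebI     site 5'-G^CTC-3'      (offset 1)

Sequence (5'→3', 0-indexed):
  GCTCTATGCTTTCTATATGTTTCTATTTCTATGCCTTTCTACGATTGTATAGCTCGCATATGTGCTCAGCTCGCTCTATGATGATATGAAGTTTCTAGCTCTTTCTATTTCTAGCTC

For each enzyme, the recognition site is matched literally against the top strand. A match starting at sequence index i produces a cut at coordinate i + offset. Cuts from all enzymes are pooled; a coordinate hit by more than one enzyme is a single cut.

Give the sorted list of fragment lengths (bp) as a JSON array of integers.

[3,4,4,4,4,5,5,5,5,5,5,5,6,6,6,7,7,8,8,15]

Scan for sites:
  PtaII TTTCTA/2: at [9, 19, 25, 35, 91, 101, 107] ⇒ [11, 21, 27, 37, 93, 103, 109]
  JekV TATG/1: at [4, 15, 29, 58, 76, 84] ⇒ [5, 16, 30, 59, 77, 85]
  ZebI GCTC/1: at [0, 51, 63, 68, 72, 97, 113] ⇒ [1, 52, 64, 69, 73, 98, 114]

Pooled cuts: [1, 5, 11, 16, 21, 27, 30, 37, 52, 59, 64, 69, 73, 77, 85, 93, 98, 103, 109, 114]

Fragments:
  1→5: 4 bp
  5→11: 6 bp
  11→16: 5 bp
  16→21: 5 bp
  21→27: 6 bp
  27→30: 3 bp
  30→37: 7 bp
  37→52: 15 bp
  52→59: 7 bp
  59→64: 5 bp
  64→69: 5 bp
  69→73: 4 bp
  73→77: 4 bp
  77→85: 8 bp
  85→93: 8 bp
  93→98: 5 bp
  98→103: 5 bp
  103→109: 6 bp
  109→114: 5 bp
  114→1 (wrap): 117-114+1 = 4 bp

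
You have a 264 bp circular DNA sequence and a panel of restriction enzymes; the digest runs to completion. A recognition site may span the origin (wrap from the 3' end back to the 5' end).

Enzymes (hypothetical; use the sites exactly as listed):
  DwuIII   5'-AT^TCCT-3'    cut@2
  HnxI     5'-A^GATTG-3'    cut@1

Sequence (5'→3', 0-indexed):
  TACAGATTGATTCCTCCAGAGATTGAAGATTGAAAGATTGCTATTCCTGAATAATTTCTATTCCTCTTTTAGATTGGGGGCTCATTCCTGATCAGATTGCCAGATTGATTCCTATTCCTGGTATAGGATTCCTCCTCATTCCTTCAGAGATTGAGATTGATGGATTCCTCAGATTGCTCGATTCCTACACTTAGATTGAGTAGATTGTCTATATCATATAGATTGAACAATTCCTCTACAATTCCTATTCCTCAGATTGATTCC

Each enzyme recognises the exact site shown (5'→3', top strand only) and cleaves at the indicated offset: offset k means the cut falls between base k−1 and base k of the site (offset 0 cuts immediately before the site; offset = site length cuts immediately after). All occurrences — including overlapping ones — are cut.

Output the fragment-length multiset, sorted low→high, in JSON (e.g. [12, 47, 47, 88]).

[6,6,6,6,6,7,7,7,7,7,8,8,9,9,9,9,9,10,10,11,11,11,11,11,14,14,17,18]

Site scan:
  DwuIII (ATTCCT, off=2): starts [9, 42, 59, 83, 107, 113, 127, 137, 163, 180, 229, 240, 246, 259] → cuts [11, 44, 61, 85, 109, 115, 129, 139, 165, 182, 231, 242, 248, 261]
  HnxI (AGATTG, off=1): starts [3, 19, 26, 34, 70, 93, 101, 147, 153, 170, 192, 201, 219, 253] → cuts [4, 20, 27, 35, 71, 94, 102, 148, 154, 171, 193, 202, 220, 254]

All cut coordinates (distinct, sorted): [4, 11, 20, 27, 35, 44, 61, 71, 85, 94, 102, 109, 115, 129, 139, 148, 154, 165, 171, 182, 193, 202, 220, 231, 242, 248, 254, 261]

Fragments:
  4→11: 7 bp
  11→20: 9 bp
  20→27: 7 bp
  27→35: 8 bp
  35→44: 9 bp
  44→61: 17 bp
  61→71: 10 bp
  71→85: 14 bp
  85→94: 9 bp
  94→102: 8 bp
  102→109: 7 bp
  109→115: 6 bp
  115→129: 14 bp
  129→139: 10 bp
  139→148: 9 bp
  148→154: 6 bp
  154→165: 11 bp
  165→171: 6 bp
  171→182: 11 bp
  182→193: 11 bp
  193→202: 9 bp
  202→220: 18 bp
  220→231: 11 bp
  231→242: 11 bp
  242→248: 6 bp
  248→254: 6 bp
  254→261: 7 bp
  261→4 (wrap): 264-261+4 = 7 bp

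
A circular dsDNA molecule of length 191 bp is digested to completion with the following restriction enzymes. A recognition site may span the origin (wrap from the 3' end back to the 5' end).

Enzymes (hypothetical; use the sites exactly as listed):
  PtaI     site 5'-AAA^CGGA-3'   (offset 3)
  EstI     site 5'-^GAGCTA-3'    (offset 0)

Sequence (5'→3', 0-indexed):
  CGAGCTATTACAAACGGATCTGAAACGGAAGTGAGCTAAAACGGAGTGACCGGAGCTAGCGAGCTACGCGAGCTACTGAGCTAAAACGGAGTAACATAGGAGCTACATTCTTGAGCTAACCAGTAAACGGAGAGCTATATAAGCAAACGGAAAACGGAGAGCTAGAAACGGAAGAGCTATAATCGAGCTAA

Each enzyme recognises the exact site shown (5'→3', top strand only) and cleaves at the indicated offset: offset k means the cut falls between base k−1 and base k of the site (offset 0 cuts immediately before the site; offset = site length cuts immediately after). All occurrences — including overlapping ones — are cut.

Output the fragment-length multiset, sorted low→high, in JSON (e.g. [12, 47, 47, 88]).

[4,4,5,7,7,8,8,8,9,9,9,10,11,11,11,13,13,13,15,16]

Scan for sites:
  PtaI (AAACGGA, off=3): starts [11, 22, 38, 83, 124, 144, 151, 165] → cuts [14, 25, 41, 86, 127, 147, 154, 168]
  EstI (GAGCTA, off=0): starts [1, 32, 52, 60, 69, 77, 99, 112, 131, 158, 173, 184] → cuts [1, 32, 52, 60, 69, 77, 99, 112, 131, 158, 173, 184]

Pooled cuts: [1, 14, 25, 32, 41, 52, 60, 69, 77, 86, 99, 112, 127, 131, 147, 154, 158, 168, 173, 184]

Fragment lengths:
  1→14: 13 bp
  14→25: 11 bp
  25→32: 7 bp
  32→41: 9 bp
  41→52: 11 bp
  52→60: 8 bp
  60→69: 9 bp
  69→77: 8 bp
  77→86: 9 bp
  86→99: 13 bp
  99→112: 13 bp
  112→127: 15 bp
  127→131: 4 bp
  131→147: 16 bp
  147→154: 7 bp
  154→158: 4 bp
  158→168: 10 bp
  168→173: 5 bp
  173→184: 11 bp
  184→1 (wrap): 191-184+1 = 8 bp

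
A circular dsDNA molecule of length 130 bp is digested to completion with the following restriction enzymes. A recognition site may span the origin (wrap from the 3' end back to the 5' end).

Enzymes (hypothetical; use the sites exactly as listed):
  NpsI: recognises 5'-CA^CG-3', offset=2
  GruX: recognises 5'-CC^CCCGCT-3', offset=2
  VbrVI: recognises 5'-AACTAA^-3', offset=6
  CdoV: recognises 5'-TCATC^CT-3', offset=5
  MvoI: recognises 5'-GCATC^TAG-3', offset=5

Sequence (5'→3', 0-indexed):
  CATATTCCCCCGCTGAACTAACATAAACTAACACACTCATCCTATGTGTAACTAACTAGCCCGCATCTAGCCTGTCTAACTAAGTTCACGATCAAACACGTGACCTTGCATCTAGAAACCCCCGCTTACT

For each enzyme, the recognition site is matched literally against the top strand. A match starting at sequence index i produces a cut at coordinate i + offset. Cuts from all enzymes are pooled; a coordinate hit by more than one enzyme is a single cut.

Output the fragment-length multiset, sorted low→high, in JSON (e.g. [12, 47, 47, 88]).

[5,8,10,10,10,12,13,14,14,16,18]

Scan for sites:
  NpsI CACG/2: at [86, 96] ⇒ [88, 98]
  GruX CCCCCGCT/2: at [6, 118] ⇒ [8, 120]
  VbrVI AACTAA/6: at [15, 25, 49, 77] ⇒ [21, 31, 55, 83]
  CdoV TCATCCT/5: at [36] ⇒ [41]
  MvoI GCATCTAG/5: at [62, 107] ⇒ [67, 112]

Pooled cuts: [8, 21, 31, 41, 55, 67, 83, 88, 98, 112, 120]

Fragments:
  8→21: 13 bp
  21→31: 10 bp
  31→41: 10 bp
  41→55: 14 bp
  55→67: 12 bp
  67→83: 16 bp
  83→88: 5 bp
  88→98: 10 bp
  98→112: 14 bp
  112→120: 8 bp
  120→8 (wrap): 130-120+8 = 18 bp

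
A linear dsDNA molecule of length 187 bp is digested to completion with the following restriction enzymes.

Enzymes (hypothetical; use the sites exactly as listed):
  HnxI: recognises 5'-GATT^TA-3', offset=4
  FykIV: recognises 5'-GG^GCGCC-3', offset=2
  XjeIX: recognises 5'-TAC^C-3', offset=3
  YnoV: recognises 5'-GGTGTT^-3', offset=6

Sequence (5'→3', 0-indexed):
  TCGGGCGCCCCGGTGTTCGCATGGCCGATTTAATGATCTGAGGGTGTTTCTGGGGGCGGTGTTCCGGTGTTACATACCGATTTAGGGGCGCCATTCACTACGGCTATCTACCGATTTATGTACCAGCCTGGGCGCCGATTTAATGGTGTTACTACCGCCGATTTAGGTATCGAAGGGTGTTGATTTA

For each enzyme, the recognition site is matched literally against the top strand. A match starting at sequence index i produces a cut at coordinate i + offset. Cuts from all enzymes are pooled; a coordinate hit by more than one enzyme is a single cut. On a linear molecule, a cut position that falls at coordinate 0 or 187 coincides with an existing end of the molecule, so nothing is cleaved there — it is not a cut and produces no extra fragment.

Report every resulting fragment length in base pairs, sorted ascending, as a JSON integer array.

[2,4,4,5,5,5,5,6,7,8,8,8,9,10,13,13,15,18,18,24]

Per-enzyme occurrences:
  HnxI GATTTA/4: at [26, 78, 112, 136, 159, 181] ⇒ [30, 82, 116, 140, 163, 185]
  FykIV GGGCGCC/2: at [2, 85, 129] ⇒ [4, 87, 131]
  XjeIX TACC/3: at [74, 108, 120, 152] ⇒ [77, 111, 123, 155]
  YnoV GGTGTT/6: at [11, 42, 57, 65, 144, 175] ⇒ [17, 48, 63, 71, 150, 181]

All cut coordinates (distinct, sorted): [4, 17, 30, 48, 63, 71, 77, 82, 87, 111, 116, 123, 131, 140, 150, 155, 163, 181, 185]

Fragment lengths:
  [0,4): 4 bp
  [4,17): 13 bp
  [17,30): 13 bp
  [30,48): 18 bp
  [48,63): 15 bp
  [63,71): 8 bp
  [71,77): 6 bp
  [77,82): 5 bp
  [82,87): 5 bp
  [87,111): 24 bp
  [111,116): 5 bp
  [116,123): 7 bp
  [123,131): 8 bp
  [131,140): 9 bp
  [140,150): 10 bp
  [150,155): 5 bp
  [155,163): 8 bp
  [163,181): 18 bp
  [181,185): 4 bp
  [185,187): 2 bp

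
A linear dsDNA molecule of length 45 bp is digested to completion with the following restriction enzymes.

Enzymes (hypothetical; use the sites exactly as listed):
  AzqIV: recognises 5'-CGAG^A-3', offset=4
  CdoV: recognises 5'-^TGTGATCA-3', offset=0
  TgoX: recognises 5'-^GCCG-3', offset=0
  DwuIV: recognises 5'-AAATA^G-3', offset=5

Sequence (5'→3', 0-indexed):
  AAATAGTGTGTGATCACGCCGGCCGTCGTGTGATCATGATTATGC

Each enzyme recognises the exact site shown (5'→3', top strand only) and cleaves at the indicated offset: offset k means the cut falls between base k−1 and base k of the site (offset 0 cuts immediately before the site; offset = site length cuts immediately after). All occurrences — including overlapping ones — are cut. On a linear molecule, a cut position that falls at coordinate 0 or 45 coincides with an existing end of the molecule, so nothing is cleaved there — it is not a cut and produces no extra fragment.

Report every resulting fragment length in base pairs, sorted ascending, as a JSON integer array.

[3,4,5,7,9,17]

Site scan:
  AzqIV (CGAGA, off=4): no sites
  CdoV TGTGATCA/0: at [8, 28] ⇒ [8, 28]
  TgoX GCCG/0: at [17, 21] ⇒ [17, 21]
  DwuIV AAATAG/5: at [0] ⇒ [5]

Pooled cuts: [5, 8, 17, 21, 28]

Fragment lengths:
  [0,5): 5 bp
  [5,8): 3 bp
  [8,17): 9 bp
  [17,21): 4 bp
  [21,28): 7 bp
  [28,45): 17 bp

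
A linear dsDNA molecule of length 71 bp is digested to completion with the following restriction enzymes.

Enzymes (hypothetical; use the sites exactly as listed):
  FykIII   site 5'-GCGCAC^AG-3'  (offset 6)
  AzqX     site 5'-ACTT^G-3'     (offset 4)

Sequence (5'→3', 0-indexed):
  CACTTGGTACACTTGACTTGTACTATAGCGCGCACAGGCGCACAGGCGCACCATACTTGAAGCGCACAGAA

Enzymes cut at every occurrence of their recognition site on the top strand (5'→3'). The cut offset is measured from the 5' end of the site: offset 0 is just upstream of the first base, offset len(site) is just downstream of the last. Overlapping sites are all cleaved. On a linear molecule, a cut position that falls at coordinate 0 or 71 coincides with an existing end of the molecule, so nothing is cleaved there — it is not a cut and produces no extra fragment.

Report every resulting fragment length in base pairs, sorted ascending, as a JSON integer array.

[4,5,5,8,9,9,15,16]

Scan for sites:
  FykIII (GCGCACAG, off=6): starts [29, 37, 61] → cuts [35, 43, 67]
  AzqX (ACTTG, off=4): starts [1, 10, 15, 54] → cuts [5, 14, 19, 58]

Pooled cuts: [5, 14, 19, 35, 43, 58, 67]

Fragment lengths:
  [0,5): 5 bp
  [5,14): 9 bp
  [14,19): 5 bp
  [19,35): 16 bp
  [35,43): 8 bp
  [43,58): 15 bp
  [58,67): 9 bp
  [67,71): 4 bp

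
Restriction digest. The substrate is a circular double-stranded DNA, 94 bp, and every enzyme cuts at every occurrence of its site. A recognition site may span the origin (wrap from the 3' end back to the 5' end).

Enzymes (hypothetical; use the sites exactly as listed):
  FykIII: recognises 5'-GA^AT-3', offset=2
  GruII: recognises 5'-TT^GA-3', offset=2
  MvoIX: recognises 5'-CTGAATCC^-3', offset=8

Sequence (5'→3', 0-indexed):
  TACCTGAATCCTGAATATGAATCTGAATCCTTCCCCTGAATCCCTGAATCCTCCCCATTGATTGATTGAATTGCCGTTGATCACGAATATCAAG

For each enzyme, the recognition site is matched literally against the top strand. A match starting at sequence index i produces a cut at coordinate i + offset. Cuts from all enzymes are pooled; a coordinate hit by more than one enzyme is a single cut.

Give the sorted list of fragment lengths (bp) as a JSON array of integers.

[2,3,4,4,4,4,4,4,4,6,6,8,8,9,9,15]

Per-enzyme occurrences:
  FykIII GAAT/2: at [5, 12, 18, 24, 37, 45, 67, 84] ⇒ [7, 14, 20, 26, 39, 47, 69, 86]
  GruII TTGA/2: at [57, 61, 65, 76] ⇒ [59, 63, 67, 78]
  MvoIX CTGAATCC/8: at [3, 22, 35, 43] ⇒ [11, 30, 43, 51]

Pooled cuts: [7, 11, 14, 20, 26, 30, 39, 43, 47, 51, 59, 63, 67, 69, 78, 86]

Fragments:
  7→11: 4 bp
  11→14: 3 bp
  14→20: 6 bp
  20→26: 6 bp
  26→30: 4 bp
  30→39: 9 bp
  39→43: 4 bp
  43→47: 4 bp
  47→51: 4 bp
  51→59: 8 bp
  59→63: 4 bp
  63→67: 4 bp
  67→69: 2 bp
  69→78: 9 bp
  78→86: 8 bp
  86→7 (wrap): 94-86+7 = 15 bp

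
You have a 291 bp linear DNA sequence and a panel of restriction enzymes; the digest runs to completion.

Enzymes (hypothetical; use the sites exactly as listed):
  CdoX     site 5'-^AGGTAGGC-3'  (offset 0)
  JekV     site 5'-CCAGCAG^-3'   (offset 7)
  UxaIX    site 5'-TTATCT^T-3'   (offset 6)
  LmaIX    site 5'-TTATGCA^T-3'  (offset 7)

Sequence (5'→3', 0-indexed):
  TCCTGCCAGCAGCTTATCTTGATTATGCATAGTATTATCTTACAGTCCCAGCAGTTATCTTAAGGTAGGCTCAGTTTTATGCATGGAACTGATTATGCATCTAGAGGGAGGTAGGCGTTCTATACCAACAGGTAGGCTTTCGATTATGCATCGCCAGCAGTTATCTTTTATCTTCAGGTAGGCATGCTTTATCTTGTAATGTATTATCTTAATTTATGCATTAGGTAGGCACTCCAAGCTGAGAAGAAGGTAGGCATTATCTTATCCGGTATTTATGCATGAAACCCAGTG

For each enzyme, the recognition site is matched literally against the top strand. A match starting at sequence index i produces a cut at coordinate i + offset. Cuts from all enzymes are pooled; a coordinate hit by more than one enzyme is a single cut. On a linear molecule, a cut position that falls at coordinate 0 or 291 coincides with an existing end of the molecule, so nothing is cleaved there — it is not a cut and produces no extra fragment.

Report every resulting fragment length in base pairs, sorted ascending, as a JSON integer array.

[2,2,2,6,6,7,7,9,10,10,11,11,12,12,14,15,15,16,17,19,21,21,21,25]

Scan for sites:
  CdoX (AGGTAGGC, off=0): starts [62, 108, 129, 175, 222, 247] → cuts [62, 108, 129, 175, 222, 247]
  JekV (CCAGCAG, off=7): starts [5, 47, 153] → cuts [12, 54, 160]
  UxaIX (TTATCTT, off=6): starts [13, 34, 54, 160, 167, 188, 203, 256] → cuts [19, 40, 60, 166, 173, 194, 209, 262]
  LmaIX (TTATGCAT, off=7): starts [22, 76, 92, 143, 213, 272] → cuts [29, 83, 99, 150, 220, 279]

All cut coordinates (distinct, sorted): [12, 19, 29, 40, 54, 60, 62, 83, 99, 108, 129, 150, 160, 166, 173, 175, 194, 209, 220, 222, 247, 262, 279]

Fragment lengths:
  [0,12): 12 bp
  [12,19): 7 bp
  [19,29): 10 bp
  [29,40): 11 bp
  [40,54): 14 bp
  [54,60): 6 bp
  [60,62): 2 bp
  [62,83): 21 bp
  [83,99): 16 bp
  [99,108): 9 bp
  [108,129): 21 bp
  [129,150): 21 bp
  [150,160): 10 bp
  [160,166): 6 bp
  [166,173): 7 bp
  [173,175): 2 bp
  [175,194): 19 bp
  [194,209): 15 bp
  [209,220): 11 bp
  [220,222): 2 bp
  [222,247): 25 bp
  [247,262): 15 bp
  [262,279): 17 bp
  [279,291): 12 bp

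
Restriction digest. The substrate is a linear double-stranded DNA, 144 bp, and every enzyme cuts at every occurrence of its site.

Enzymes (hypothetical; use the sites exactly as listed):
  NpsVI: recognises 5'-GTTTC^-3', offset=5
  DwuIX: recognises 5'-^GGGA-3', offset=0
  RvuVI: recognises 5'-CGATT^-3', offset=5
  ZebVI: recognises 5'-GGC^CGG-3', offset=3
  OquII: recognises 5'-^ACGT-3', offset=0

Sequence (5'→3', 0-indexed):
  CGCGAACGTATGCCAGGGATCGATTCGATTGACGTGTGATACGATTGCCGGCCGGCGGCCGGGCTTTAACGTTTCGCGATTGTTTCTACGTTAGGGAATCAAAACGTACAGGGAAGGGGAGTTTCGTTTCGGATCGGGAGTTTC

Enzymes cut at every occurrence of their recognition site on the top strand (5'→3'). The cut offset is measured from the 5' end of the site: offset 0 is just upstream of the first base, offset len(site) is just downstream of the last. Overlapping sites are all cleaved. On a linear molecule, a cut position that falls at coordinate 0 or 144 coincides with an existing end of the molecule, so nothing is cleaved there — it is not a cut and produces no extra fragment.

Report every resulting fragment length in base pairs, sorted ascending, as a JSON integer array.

[1,1,5,5,5,5,5,6,6,6,6,7,7,7,9,9,9,10,10,10,15]

Per-enzyme occurrences:
  NpsVI GTTTC/5: at [70, 81, 120, 125, 139] ⇒ [75, 86, 125, 130] (position 144 is a terminus of the linear molecule — no cut)
  DwuIX GGGA/0: at [15, 93, 110, 116, 135] ⇒ [15, 93, 110, 116, 135]
  RvuVI CGATT/5: at [20, 25, 41, 76] ⇒ [25, 30, 46, 81]
  ZebVI GGCCGG/3: at [49, 56] ⇒ [52, 59]
  OquII ACGT/0: at [5, 31, 68, 87, 103] ⇒ [5, 31, 68, 87, 103]

All cut coordinates (distinct, sorted): [5, 15, 25, 30, 31, 46, 52, 59, 68, 75, 81, 86, 87, 93, 103, 110, 116, 125, 130, 135]

Fragments:
  [0,5): 5 bp
  [5,15): 10 bp
  [15,25): 10 bp
  [25,30): 5 bp
  [30,31): 1 bp
  [31,46): 15 bp
  [46,52): 6 bp
  [52,59): 7 bp
  [59,68): 9 bp
  [68,75): 7 bp
  [75,81): 6 bp
  [81,86): 5 bp
  [86,87): 1 bp
  [87,93): 6 bp
  [93,103): 10 bp
  [103,110): 7 bp
  [110,116): 6 bp
  [116,125): 9 bp
  [125,130): 5 bp
  [130,135): 5 bp
  [135,144): 9 bp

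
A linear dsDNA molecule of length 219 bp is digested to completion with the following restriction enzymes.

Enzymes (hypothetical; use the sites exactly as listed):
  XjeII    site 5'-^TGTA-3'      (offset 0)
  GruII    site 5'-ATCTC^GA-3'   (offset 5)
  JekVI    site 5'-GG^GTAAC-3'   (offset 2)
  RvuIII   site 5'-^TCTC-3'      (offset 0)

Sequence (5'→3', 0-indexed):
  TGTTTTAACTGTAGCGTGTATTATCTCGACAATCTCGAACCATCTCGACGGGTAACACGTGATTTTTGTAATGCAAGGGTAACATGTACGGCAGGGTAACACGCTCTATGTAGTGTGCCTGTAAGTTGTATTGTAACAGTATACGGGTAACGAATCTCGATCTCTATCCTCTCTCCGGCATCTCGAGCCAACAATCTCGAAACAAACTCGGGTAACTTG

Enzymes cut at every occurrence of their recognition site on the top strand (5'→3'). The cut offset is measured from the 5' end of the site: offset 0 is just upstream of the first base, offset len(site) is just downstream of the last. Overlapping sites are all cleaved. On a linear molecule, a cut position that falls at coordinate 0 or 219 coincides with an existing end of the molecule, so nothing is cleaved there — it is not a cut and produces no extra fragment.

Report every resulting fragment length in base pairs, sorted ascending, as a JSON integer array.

Site scan:
  XjeII TGTA/0: at [9, 16, 66, 84, 108, 119, 126, 131] ⇒ [9, 16, 66, 84, 108, 119, 126, 131]
  GruII ATCTCGA/5: at [22, 31, 41, 153, 179, 193] ⇒ [27, 36, 46, 158, 184, 198]
  JekVI GGGTAAC/2: at [49, 76, 93, 144, 209] ⇒ [51, 78, 95, 146, 211]
  RvuIII TCTC/0: at [23, 32, 42, 154, 160, 169, 171, 180, 194] ⇒ [23, 32, 42, 154, 160, 169, 171, 180, 194]

All cut coordinates (distinct, sorted): [9, 16, 23, 27, 32, 36, 42, 46, 51, 66, 78, 84, 95, 108, 119, 126, 131, 146, 154, 158, 160, 169, 171, 180, 184, 194, 198, 211]

Fragments:
  [0,9): 9 bp
  [9,16): 7 bp
  [16,23): 7 bp
  [23,27): 4 bp
  [27,32): 5 bp
  [32,36): 4 bp
  [36,42): 6 bp
  [42,46): 4 bp
  [46,51): 5 bp
  [51,66): 15 bp
  [66,78): 12 bp
  [78,84): 6 bp
  [84,95): 11 bp
  [95,108): 13 bp
  [108,119): 11 bp
  [119,126): 7 bp
  [126,131): 5 bp
  [131,146): 15 bp
  [146,154): 8 bp
  [154,158): 4 bp
  [158,160): 2 bp
  [160,169): 9 bp
  [169,171): 2 bp
  [171,180): 9 bp
  [180,184): 4 bp
  [184,194): 10 bp
  [194,198): 4 bp
  [198,211): 13 bp
  [211,219): 8 bp

[2,2,4,4,4,4,4,4,5,5,5,6,6,7,7,7,8,8,9,9,9,10,11,11,12,13,13,15,15]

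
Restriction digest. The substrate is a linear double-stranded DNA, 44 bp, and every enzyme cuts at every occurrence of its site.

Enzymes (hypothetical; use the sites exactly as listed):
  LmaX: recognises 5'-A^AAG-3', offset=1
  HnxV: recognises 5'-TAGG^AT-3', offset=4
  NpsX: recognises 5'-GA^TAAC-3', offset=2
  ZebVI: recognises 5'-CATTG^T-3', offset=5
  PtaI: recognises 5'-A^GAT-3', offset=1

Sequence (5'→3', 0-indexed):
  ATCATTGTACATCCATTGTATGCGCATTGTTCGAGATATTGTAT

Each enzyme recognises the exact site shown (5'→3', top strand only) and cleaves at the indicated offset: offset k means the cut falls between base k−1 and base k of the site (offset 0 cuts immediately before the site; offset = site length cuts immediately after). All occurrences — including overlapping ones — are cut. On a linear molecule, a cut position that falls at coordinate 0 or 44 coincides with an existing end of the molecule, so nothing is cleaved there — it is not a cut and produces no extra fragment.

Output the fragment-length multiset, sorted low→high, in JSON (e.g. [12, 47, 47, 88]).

Per-enzyme occurrences:
  LmaX (AAAG, off=1): no sites
  HnxV (TAGGAT, off=4): no sites
  NpsX (GATAAC, off=2): no sites
  ZebVI (CATTGT, off=5): starts [2, 13, 24] → cuts [7, 18, 29]
  PtaI (AGAT, off=1): starts [33] → cuts [34]

Pooled cuts: [7, 18, 29, 34]

Fragment lengths:
  [0,7): 7 bp
  [7,18): 11 bp
  [18,29): 11 bp
  [29,34): 5 bp
  [34,44): 10 bp

[5,7,10,11,11]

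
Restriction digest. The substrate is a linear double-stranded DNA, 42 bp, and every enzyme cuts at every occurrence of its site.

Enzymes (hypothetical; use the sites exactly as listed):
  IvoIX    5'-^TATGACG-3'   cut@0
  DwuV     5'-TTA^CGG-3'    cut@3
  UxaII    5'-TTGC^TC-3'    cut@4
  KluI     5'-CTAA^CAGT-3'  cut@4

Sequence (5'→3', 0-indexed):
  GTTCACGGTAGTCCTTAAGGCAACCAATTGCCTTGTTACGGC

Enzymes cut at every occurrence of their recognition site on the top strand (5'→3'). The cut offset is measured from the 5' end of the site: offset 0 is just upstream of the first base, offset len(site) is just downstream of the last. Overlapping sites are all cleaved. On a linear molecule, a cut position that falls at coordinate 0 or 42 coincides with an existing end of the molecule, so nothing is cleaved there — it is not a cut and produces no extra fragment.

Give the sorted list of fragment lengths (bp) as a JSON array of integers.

[4,38]

Per-enzyme occurrences:
  IvoIX (TATGACG, off=0): no sites
  DwuV TTACGG/3: at [35] ⇒ [38]
  UxaII (TTGCTC, off=4): no sites
  KluI (CTAACAGT, off=4): no sites

All cut coordinates (distinct, sorted): [38]

Fragment lengths:
  [0,38): 38 bp
  [38,42): 4 bp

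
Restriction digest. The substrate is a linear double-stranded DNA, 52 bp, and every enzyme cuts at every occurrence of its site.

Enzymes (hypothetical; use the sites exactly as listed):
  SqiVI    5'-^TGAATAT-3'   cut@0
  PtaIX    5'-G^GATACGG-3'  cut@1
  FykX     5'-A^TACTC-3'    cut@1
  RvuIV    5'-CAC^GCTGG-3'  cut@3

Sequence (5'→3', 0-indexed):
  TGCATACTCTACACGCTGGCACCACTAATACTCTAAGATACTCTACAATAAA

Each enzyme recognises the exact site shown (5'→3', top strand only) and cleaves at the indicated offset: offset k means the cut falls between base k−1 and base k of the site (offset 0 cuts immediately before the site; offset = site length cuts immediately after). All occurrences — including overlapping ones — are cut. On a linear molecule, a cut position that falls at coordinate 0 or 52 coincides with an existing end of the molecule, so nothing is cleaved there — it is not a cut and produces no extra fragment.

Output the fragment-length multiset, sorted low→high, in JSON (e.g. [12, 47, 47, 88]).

Per-enzyme occurrences:
  SqiVI (TGAATAT, off=0): no sites
  PtaIX (GGATACGG, off=1): no sites
  FykX (ATACTC, off=1): starts [3, 27, 37] → cuts [4, 28, 38]
  RvuIV (CACGCTGG, off=3): starts [11] → cuts [14]

All cut coordinates (distinct, sorted): [4, 14, 28, 38]

Fragment lengths:
  [0,4): 4 bp
  [4,14): 10 bp
  [14,28): 14 bp
  [28,38): 10 bp
  [38,52): 14 bp

[4,10,10,14,14]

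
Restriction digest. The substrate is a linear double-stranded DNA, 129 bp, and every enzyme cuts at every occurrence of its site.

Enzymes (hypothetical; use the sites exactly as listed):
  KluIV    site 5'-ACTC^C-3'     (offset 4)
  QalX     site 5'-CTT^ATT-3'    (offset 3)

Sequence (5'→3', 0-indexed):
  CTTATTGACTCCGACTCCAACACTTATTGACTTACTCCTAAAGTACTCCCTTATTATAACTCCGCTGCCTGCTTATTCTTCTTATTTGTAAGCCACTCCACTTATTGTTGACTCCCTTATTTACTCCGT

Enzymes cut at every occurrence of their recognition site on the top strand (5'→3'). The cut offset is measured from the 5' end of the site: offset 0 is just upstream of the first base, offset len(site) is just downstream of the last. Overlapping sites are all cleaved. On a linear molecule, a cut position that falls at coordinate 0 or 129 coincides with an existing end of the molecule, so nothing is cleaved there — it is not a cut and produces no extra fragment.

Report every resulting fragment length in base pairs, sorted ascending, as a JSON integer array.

[3,3,4,4,5,6,8,8,8,9,10,11,11,12,12,15]

Per-enzyme occurrences:
  KluIV ACTCC/4: at [7, 13, 33, 44, 58, 94, 110, 122] ⇒ [11, 17, 37, 48, 62, 98, 114, 126]
  QalX CTTATT/3: at [0, 22, 49, 71, 80, 100, 115] ⇒ [3, 25, 52, 74, 83, 103, 118]

Pooled cuts: [3, 11, 17, 25, 37, 48, 52, 62, 74, 83, 98, 103, 114, 118, 126]

Fragments:
  [0,3): 3 bp
  [3,11): 8 bp
  [11,17): 6 bp
  [17,25): 8 bp
  [25,37): 12 bp
  [37,48): 11 bp
  [48,52): 4 bp
  [52,62): 10 bp
  [62,74): 12 bp
  [74,83): 9 bp
  [83,98): 15 bp
  [98,103): 5 bp
  [103,114): 11 bp
  [114,118): 4 bp
  [118,126): 8 bp
  [126,129): 3 bp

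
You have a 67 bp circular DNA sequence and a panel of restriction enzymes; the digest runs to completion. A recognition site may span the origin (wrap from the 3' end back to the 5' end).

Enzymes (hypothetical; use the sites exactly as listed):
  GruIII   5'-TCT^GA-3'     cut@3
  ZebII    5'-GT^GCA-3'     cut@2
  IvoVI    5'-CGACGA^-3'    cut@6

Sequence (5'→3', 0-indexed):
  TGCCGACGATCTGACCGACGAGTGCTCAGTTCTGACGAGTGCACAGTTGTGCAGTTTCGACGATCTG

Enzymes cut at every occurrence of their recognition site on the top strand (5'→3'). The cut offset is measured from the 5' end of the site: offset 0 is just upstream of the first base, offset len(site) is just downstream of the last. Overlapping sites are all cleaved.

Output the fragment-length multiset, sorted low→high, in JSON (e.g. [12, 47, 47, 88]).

Site scan:
  GruIII (TCTGA, off=3): starts [9, 30] → cuts [12, 33]
  ZebII (GTGCA, off=2): starts [38, 48] → cuts [40, 50]
  IvoVI (CGACGA, off=6): starts [3, 15, 57] → cuts [9, 21, 63]

All cut coordinates (distinct, sorted): [9, 12, 21, 33, 40, 50, 63]

Fragments:
  9→12: 3 bp
  12→21: 9 bp
  21→33: 12 bp
  33→40: 7 bp
  40→50: 10 bp
  50→63: 13 bp
  63→9 (wrap): 67-63+9 = 13 bp

[3,7,9,10,12,13,13]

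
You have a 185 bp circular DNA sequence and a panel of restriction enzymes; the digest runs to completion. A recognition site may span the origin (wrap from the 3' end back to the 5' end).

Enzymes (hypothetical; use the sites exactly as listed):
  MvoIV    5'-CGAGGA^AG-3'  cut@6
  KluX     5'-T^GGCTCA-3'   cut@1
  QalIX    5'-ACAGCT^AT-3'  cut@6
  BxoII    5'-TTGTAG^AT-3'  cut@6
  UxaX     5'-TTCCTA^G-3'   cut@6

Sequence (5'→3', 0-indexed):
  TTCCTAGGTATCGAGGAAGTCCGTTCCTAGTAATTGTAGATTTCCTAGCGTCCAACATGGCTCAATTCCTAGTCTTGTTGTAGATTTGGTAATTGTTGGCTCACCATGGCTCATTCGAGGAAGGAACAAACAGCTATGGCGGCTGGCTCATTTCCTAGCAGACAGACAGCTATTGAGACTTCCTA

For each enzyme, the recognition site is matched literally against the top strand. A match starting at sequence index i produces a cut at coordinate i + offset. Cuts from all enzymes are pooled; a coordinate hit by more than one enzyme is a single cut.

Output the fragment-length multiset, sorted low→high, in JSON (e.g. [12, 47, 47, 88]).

Scan for sites:
  MvoIV (CGAGGAAG, off=6): starts [11, 115] → cuts [17, 121]
  KluX (TGGCTCA, off=1): starts [57, 96, 106, 143] → cuts [58, 97, 107, 144]
  QalIX (ACAGCTAT, off=6): starts [129, 165] → cuts [135, 171]
  BxoII (TTGTAGAT, off=6): starts [33, 77] → cuts [39, 83]
  UxaX (TTCCTAG, off=6): starts [0, 23, 41, 65, 151] → cuts [6, 29, 47, 71, 157]

All cut coordinates (distinct, sorted): [6, 17, 29, 39, 47, 58, 71, 83, 97, 107, 121, 135, 144, 157, 171]

Fragment lengths:
  6→17: 11 bp
  17→29: 12 bp
  29→39: 10 bp
  39→47: 8 bp
  47→58: 11 bp
  58→71: 13 bp
  71→83: 12 bp
  83→97: 14 bp
  97→107: 10 bp
  107→121: 14 bp
  121→135: 14 bp
  135→144: 9 bp
  144→157: 13 bp
  157→171: 14 bp
  171→6 (wrap): 185-171+6 = 20 bp

[8,9,10,10,11,11,12,12,13,13,14,14,14,14,20]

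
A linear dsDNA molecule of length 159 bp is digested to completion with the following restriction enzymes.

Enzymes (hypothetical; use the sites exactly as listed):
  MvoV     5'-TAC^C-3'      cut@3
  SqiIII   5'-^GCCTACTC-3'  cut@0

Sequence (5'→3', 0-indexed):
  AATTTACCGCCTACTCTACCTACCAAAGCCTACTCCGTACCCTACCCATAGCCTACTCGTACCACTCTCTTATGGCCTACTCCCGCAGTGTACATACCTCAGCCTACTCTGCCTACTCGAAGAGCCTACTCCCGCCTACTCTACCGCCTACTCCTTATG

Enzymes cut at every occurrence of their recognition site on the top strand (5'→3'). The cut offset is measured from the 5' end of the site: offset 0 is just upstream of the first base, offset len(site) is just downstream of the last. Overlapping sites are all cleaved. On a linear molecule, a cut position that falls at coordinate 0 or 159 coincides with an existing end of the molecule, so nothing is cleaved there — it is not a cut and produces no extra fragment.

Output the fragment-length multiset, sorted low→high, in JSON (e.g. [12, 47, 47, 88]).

[1,1,4,4,4,5,5,7,9,10,11,11,12,12,13,13,14,23]

Scan for sites:
  MvoV TACC/3: at [4, 16, 20, 37, 42, 59, 94, 141] ⇒ [7, 19, 23, 40, 45, 62, 97, 144]
  SqiIII GCCTACTC/0: at [8, 27, 50, 74, 101, 110, 123, 133, 145] ⇒ [8, 27, 50, 74, 101, 110, 123, 133, 145]

Pooled cuts: [7, 8, 19, 23, 27, 40, 45, 50, 62, 74, 97, 101, 110, 123, 133, 144, 145]

Fragments:
  [0,7): 7 bp
  [7,8): 1 bp
  [8,19): 11 bp
  [19,23): 4 bp
  [23,27): 4 bp
  [27,40): 13 bp
  [40,45): 5 bp
  [45,50): 5 bp
  [50,62): 12 bp
  [62,74): 12 bp
  [74,97): 23 bp
  [97,101): 4 bp
  [101,110): 9 bp
  [110,123): 13 bp
  [123,133): 10 bp
  [133,144): 11 bp
  [144,145): 1 bp
  [145,159): 14 bp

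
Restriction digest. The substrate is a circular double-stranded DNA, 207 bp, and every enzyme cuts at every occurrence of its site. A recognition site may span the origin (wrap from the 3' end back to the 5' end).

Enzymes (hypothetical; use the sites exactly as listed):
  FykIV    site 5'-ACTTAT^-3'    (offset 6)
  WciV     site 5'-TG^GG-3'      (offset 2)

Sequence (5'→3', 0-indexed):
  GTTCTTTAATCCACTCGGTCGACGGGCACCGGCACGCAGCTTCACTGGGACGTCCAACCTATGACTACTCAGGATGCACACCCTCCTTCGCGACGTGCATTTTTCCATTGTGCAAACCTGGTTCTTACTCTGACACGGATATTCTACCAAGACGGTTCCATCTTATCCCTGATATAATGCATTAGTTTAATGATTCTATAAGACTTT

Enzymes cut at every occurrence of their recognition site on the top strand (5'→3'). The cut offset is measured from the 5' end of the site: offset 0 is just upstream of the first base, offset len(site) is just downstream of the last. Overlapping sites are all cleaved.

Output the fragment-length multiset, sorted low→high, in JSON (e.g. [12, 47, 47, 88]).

[207]

Site scan:
  FykIV (ACTTAT, off=6): no sites
  WciV (TGGG, off=2): starts [45] → cuts [47]

All cut coordinates (distinct, sorted): [47]

Fragment lengths:
  47→47 (wrap): 207-47+47 = 207 bp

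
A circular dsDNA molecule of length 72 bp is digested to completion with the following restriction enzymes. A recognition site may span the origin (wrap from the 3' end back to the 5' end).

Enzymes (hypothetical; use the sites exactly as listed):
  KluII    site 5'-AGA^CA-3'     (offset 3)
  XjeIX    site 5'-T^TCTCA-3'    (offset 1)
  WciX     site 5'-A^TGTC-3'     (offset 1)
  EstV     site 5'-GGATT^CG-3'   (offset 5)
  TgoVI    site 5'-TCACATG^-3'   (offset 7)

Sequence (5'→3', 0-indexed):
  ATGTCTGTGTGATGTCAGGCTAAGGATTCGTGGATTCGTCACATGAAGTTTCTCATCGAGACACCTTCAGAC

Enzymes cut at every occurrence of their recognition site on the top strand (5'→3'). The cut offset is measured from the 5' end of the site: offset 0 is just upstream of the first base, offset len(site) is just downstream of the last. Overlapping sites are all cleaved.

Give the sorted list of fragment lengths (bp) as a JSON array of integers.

Site scan:
  KluII AGACA/3: at [58, 68] ⇒ [61, 71]
  XjeIX TTCTCA/1: at [49] ⇒ [50]
  WciX ATGTC/1: at [0, 11] ⇒ [1, 12]
  EstV GGATTCG/5: at [23, 31] ⇒ [28, 36]
  TgoVI TCACATG/7: at [38] ⇒ [45]

All cut coordinates (distinct, sorted): [1, 12, 28, 36, 45, 50, 61, 71]

Fragments:
  1→12: 11 bp
  12→28: 16 bp
  28→36: 8 bp
  36→45: 9 bp
  45→50: 5 bp
  50→61: 11 bp
  61→71: 10 bp
  71→1 (wrap): 72-71+1 = 2 bp

[2,5,8,9,10,11,11,16]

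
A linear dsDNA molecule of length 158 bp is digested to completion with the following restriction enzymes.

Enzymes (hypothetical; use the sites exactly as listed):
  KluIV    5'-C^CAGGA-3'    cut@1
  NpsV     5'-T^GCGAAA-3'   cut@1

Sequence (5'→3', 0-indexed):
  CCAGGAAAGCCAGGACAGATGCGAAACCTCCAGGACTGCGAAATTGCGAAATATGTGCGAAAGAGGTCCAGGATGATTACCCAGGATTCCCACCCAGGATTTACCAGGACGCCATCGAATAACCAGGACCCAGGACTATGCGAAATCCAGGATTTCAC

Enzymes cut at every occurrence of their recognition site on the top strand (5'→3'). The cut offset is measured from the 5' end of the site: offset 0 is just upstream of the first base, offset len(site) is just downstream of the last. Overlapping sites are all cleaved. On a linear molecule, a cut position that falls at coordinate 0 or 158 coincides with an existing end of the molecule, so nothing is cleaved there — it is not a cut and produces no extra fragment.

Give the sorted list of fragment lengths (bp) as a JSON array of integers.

Site scan:
  KluIV CCAGGA/1: at [0, 9, 29, 67, 80, 93, 103, 122, 129, 146] ⇒ [1, 10, 30, 68, 81, 94, 104, 123, 130, 147]
  NpsV TGCGAAA/1: at [19, 36, 44, 55, 138] ⇒ [20, 37, 45, 56, 139]

All cut coordinates (distinct, sorted): [1, 10, 20, 30, 37, 45, 56, 68, 81, 94, 104, 123, 130, 139, 147]

Fragment lengths:
  [0,1): 1 bp
  [1,10): 9 bp
  [10,20): 10 bp
  [20,30): 10 bp
  [30,37): 7 bp
  [37,45): 8 bp
  [45,56): 11 bp
  [56,68): 12 bp
  [68,81): 13 bp
  [81,94): 13 bp
  [94,104): 10 bp
  [104,123): 19 bp
  [123,130): 7 bp
  [130,139): 9 bp
  [139,147): 8 bp
  [147,158): 11 bp

[1,7,7,8,8,9,9,10,10,10,11,11,12,13,13,19]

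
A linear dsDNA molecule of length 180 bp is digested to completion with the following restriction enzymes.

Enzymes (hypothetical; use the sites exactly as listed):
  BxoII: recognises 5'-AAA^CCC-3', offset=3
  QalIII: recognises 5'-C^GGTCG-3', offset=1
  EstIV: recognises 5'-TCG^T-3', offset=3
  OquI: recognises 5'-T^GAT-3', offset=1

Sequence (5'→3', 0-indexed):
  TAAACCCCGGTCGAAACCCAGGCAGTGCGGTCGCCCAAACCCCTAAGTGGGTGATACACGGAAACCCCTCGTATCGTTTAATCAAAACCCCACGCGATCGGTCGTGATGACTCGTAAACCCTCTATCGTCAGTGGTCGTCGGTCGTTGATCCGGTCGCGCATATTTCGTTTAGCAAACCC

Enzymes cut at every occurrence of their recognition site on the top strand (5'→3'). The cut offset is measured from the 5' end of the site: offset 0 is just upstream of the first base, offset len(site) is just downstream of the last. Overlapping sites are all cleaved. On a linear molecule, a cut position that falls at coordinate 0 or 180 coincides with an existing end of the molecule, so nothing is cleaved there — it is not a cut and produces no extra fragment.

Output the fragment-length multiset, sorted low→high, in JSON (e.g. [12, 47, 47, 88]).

Scan for sites:
  BxoII (AAACCC, off=3): starts [1, 13, 36, 61, 84, 115, 174] → cuts [4, 16, 39, 64, 87, 118, 177]
  QalIII (CGGTCG, off=1): starts [7, 27, 98, 139, 151] → cuts [8, 28, 99, 140, 152]
  EstIV (TCGT, off=3): starts [68, 73, 101, 111, 125, 135, 142, 165] → cuts [71, 76, 104, 114, 128, 138, 145, 168]
  OquI (TGAT, off=1): starts [51, 104, 146] → cuts [52, 105, 147]

All cut coordinates (distinct, sorted): [4, 8, 16, 28, 39, 52, 64, 71, 76, 87, 99, 104, 105, 114, 118, 128, 138, 140, 145, 147, 152, 168, 177]

Fragments:
  [0,4): 4 bp
  [4,8): 4 bp
  [8,16): 8 bp
  [16,28): 12 bp
  [28,39): 11 bp
  [39,52): 13 bp
  [52,64): 12 bp
  [64,71): 7 bp
  [71,76): 5 bp
  [76,87): 11 bp
  [87,99): 12 bp
  [99,104): 5 bp
  [104,105): 1 bp
  [105,114): 9 bp
  [114,118): 4 bp
  [118,128): 10 bp
  [128,138): 10 bp
  [138,140): 2 bp
  [140,145): 5 bp
  [145,147): 2 bp
  [147,152): 5 bp
  [152,168): 16 bp
  [168,177): 9 bp
  [177,180): 3 bp

[1,2,2,3,4,4,4,5,5,5,5,7,8,9,9,10,10,11,11,12,12,12,13,16]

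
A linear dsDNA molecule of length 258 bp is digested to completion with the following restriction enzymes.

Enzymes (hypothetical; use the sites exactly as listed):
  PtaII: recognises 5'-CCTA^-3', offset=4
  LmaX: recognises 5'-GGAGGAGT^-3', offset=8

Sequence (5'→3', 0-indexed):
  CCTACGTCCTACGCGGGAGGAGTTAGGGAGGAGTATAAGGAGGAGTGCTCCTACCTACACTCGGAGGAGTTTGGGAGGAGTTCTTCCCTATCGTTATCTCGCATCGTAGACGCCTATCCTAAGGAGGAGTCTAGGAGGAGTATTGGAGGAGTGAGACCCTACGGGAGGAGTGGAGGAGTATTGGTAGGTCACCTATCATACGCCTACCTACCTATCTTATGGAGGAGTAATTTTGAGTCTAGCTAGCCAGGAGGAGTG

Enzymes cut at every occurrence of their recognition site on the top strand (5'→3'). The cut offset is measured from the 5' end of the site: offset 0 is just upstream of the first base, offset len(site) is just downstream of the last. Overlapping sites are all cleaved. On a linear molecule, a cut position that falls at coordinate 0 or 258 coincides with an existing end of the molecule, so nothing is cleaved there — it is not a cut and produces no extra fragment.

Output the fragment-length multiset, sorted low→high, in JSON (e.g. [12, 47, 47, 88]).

Site scan:
  PtaII CCTA/4: at [0, 7, 49, 53, 86, 112, 117, 157, 191, 202, 206, 210] ⇒ [4, 11, 53, 57, 90, 116, 121, 161, 195, 206, 210, 214]
  LmaX GGAGGAGT/8: at [15, 26, 38, 62, 73, 122, 133, 144, 163, 171, 220, 249] ⇒ [23, 34, 46, 70, 81, 130, 141, 152, 171, 179, 228, 257]

Pooled cuts: [4, 11, 23, 34, 46, 53, 57, 70, 81, 90, 116, 121, 130, 141, 152, 161, 171, 179, 195, 206, 210, 214, 228, 257]

Fragments:
  [0,4): 4 bp
  [4,11): 7 bp
  [11,23): 12 bp
  [23,34): 11 bp
  [34,46): 12 bp
  [46,53): 7 bp
  [53,57): 4 bp
  [57,70): 13 bp
  [70,81): 11 bp
  [81,90): 9 bp
  [90,116): 26 bp
  [116,121): 5 bp
  [121,130): 9 bp
  [130,141): 11 bp
  [141,152): 11 bp
  [152,161): 9 bp
  [161,171): 10 bp
  [171,179): 8 bp
  [179,195): 16 bp
  [195,206): 11 bp
  [206,210): 4 bp
  [210,214): 4 bp
  [214,228): 14 bp
  [228,257): 29 bp
  [257,258): 1 bp

[1,4,4,4,4,5,7,7,8,9,9,9,10,11,11,11,11,11,12,12,13,14,16,26,29]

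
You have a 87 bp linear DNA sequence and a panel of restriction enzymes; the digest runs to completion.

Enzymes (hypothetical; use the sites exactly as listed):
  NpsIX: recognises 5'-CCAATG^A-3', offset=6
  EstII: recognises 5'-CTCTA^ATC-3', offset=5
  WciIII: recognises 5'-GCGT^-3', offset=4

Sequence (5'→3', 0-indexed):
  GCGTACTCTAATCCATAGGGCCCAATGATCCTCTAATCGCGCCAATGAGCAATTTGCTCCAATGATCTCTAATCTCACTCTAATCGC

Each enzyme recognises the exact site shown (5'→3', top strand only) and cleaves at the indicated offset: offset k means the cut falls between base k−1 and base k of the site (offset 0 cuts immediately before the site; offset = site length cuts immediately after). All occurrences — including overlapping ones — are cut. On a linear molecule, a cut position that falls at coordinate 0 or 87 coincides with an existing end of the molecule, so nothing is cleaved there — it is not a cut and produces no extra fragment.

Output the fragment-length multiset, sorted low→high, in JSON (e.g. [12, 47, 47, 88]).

Site scan:
  NpsIX (CCAATGA, off=6): starts [21, 41, 58] → cuts [27, 47, 64]
  EstII (CTCTAATC, off=5): starts [5, 30, 66, 77] → cuts [10, 35, 71, 82]
  WciIII (GCGT, off=4): starts [0] → cuts [4]

Pooled cuts: [4, 10, 27, 35, 47, 64, 71, 82]

Fragments:
  [0,4): 4 bp
  [4,10): 6 bp
  [10,27): 17 bp
  [27,35): 8 bp
  [35,47): 12 bp
  [47,64): 17 bp
  [64,71): 7 bp
  [71,82): 11 bp
  [82,87): 5 bp

[4,5,6,7,8,11,12,17,17]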